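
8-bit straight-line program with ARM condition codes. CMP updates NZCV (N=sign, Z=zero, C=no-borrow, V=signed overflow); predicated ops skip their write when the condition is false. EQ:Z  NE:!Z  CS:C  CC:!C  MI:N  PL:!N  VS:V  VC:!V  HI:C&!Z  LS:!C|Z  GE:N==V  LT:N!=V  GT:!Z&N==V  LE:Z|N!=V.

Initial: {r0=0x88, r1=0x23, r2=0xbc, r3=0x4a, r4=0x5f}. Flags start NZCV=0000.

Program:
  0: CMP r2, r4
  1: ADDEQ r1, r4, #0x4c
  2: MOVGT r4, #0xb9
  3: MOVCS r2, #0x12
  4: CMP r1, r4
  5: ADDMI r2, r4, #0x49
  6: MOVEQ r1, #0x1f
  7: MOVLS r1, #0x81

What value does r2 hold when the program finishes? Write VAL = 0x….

[0] flags=0011 → (cmp)
[1] flags=0011 EQ?F → skip
[2] flags=0011 GT?F → skip
[3] flags=0011 CS?T → r2=0x12
[4] flags=1000 → (cmp)
[5] flags=1000 MI?T → r2=0xa8
[6] flags=1000 EQ?F → skip
[7] flags=1000 LS?T → r1=0x81

VAL = 0xa8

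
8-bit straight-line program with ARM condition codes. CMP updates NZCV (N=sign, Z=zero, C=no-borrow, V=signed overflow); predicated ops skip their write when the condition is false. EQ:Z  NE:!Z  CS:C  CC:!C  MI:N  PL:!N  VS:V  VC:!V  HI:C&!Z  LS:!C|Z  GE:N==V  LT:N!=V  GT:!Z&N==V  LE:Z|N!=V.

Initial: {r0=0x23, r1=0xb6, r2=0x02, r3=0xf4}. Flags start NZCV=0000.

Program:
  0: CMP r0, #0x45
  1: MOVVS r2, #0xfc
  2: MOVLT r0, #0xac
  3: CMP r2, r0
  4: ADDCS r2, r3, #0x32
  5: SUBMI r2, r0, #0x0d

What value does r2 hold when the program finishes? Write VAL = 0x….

VAL = 0x02

[0] flags=1000 → (cmp)
[1] flags=1000 VS?F → skip
[2] flags=1000 LT?T → r0=0xac
[3] flags=0000 → (cmp)
[4] flags=0000 CS?F → skip
[5] flags=0000 MI?F → skip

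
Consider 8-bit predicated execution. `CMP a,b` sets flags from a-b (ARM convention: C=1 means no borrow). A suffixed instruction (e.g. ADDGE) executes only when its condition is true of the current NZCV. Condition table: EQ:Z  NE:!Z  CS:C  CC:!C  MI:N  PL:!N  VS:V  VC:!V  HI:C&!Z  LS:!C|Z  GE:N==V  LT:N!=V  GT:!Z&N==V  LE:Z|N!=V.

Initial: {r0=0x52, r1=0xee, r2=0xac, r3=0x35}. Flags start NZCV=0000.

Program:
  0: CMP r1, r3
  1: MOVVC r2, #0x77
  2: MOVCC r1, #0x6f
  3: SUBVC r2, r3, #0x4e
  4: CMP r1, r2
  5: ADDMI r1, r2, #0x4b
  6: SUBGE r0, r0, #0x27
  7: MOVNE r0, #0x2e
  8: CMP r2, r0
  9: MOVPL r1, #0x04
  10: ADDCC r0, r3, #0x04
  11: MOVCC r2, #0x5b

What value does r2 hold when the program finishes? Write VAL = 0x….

[0] flags=1010 → (cmp)
[1] flags=1010 VC?T → r2=0x77
[2] flags=1010 CC?F → skip
[3] flags=1010 VC?T → r2=0xe7
[4] flags=0010 → (cmp)
[5] flags=0010 MI?F → skip
[6] flags=0010 GE?T → r0=0x2b
[7] flags=0010 NE?T → r0=0x2e
[8] flags=1010 → (cmp)
[9] flags=1010 PL?F → skip
[10] flags=1010 CC?F → skip
[11] flags=1010 CC?F → skip

VAL = 0xe7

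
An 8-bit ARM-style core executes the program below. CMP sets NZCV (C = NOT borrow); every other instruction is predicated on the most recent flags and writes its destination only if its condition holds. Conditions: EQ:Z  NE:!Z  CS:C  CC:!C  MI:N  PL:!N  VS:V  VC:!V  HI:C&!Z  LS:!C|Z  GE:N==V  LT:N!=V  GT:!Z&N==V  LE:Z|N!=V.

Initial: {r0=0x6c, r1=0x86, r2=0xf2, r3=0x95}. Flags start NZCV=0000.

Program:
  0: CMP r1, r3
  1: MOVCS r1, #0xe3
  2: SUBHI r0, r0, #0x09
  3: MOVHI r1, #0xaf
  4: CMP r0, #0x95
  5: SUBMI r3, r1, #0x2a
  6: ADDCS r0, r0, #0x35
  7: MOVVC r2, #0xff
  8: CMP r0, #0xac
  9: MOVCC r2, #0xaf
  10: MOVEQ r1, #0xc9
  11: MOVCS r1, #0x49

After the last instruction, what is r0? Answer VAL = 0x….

VAL = 0x6c

0: ✓ CMP  NZCV=1000
1: · MOVCS
2: · SUBHI
3: · MOVHI
4: ✓ CMP  NZCV=1001
5: ✓ SUBMI  r3←0x5c
6: · ADDCS
7: · MOVVC
8: ✓ CMP  NZCV=1001
9: ✓ MOVCC  r2←0xaf
10: · MOVEQ
11: · MOVCS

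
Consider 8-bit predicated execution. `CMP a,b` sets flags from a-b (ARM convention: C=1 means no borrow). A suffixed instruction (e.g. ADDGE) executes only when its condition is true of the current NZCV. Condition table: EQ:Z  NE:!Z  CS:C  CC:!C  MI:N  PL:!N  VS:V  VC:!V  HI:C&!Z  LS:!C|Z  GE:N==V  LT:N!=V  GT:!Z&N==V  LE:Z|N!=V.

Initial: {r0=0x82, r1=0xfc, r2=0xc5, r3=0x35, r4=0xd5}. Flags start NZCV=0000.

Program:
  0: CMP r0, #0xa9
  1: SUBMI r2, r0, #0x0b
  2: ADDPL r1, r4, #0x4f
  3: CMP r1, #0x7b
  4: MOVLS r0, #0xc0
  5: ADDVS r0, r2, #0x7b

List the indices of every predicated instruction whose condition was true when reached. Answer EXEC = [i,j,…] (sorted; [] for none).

EXEC = [1]

0: ✓ CMP  NZCV=1000
1: ✓ SUBMI  r2←0x77
2: · ADDPL
3: ✓ CMP  NZCV=1010
4: · MOVLS
5: · ADDVS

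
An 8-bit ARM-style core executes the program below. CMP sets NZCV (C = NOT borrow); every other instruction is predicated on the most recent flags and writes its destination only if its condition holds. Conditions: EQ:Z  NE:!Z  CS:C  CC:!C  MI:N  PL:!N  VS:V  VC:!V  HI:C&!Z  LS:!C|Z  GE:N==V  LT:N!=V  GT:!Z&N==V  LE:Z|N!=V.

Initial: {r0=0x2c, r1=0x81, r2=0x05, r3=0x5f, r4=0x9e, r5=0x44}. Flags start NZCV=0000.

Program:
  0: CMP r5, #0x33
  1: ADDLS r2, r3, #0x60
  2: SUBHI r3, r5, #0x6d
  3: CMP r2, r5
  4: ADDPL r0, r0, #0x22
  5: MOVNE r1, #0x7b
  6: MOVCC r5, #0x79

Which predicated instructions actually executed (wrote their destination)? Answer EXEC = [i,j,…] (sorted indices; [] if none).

[0] flags=0010 → (cmp)
[1] flags=0010 LS?F → skip
[2] flags=0010 HI?T → r3=0xd7
[3] flags=1000 → (cmp)
[4] flags=1000 PL?F → skip
[5] flags=1000 NE?T → r1=0x7b
[6] flags=1000 CC?T → r5=0x79

EXEC = [2,5,6]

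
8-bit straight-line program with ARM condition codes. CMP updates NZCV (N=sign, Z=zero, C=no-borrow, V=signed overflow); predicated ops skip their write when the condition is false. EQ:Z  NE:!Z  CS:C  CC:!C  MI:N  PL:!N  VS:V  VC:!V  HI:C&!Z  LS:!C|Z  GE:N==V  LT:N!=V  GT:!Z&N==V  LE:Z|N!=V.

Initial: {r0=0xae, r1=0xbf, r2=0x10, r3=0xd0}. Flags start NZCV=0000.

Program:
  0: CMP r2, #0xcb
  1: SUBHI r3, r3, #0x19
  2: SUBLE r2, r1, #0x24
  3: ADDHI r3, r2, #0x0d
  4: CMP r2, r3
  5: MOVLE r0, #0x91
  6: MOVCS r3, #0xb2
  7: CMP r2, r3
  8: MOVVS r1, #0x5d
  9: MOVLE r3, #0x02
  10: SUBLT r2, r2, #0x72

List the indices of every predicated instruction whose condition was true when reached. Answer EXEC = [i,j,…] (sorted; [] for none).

EXEC = []

[0] flags=0000 → (cmp)
[1] flags=0000 HI?F → skip
[2] flags=0000 LE?F → skip
[3] flags=0000 HI?F → skip
[4] flags=0000 → (cmp)
[5] flags=0000 LE?F → skip
[6] flags=0000 CS?F → skip
[7] flags=0000 → (cmp)
[8] flags=0000 VS?F → skip
[9] flags=0000 LE?F → skip
[10] flags=0000 LT?F → skip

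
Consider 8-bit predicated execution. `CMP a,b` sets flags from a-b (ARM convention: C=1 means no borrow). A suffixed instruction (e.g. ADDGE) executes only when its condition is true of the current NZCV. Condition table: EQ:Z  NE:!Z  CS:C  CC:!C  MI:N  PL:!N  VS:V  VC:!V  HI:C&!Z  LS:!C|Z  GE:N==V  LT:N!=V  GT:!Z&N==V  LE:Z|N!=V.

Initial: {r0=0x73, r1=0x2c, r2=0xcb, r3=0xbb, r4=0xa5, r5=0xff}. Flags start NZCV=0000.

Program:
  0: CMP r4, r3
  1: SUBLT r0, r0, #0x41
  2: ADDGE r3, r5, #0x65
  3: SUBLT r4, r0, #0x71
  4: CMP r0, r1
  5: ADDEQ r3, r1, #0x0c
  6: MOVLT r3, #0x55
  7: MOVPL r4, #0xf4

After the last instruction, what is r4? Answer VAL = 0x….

VAL = 0xf4

[0] flags=1000 → (cmp)
[1] flags=1000 LT?T → r0=0x32
[2] flags=1000 GE?F → skip
[3] flags=1000 LT?T → r4=0xc1
[4] flags=0010 → (cmp)
[5] flags=0010 EQ?F → skip
[6] flags=0010 LT?F → skip
[7] flags=0010 PL?T → r4=0xf4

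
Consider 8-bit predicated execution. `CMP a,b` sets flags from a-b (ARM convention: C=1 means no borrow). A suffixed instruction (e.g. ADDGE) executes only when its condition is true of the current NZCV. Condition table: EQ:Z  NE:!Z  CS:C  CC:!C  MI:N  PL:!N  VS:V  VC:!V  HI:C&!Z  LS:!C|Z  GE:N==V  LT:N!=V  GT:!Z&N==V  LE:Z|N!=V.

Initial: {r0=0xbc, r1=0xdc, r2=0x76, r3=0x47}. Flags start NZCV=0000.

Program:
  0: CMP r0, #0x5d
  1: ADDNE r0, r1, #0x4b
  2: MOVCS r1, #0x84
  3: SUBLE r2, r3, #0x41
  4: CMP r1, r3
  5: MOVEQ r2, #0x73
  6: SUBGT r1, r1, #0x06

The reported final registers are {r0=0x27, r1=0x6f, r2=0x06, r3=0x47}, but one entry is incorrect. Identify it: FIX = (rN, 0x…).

0: ✓ CMP  NZCV=0011
1: ✓ ADDNE  r0←0x27
2: ✓ MOVCS  r1←0x84
3: ✓ SUBLE  r2←0x06
4: ✓ CMP  NZCV=0011
5: · MOVEQ
6: · SUBGT

FIX = (r1, 0x84)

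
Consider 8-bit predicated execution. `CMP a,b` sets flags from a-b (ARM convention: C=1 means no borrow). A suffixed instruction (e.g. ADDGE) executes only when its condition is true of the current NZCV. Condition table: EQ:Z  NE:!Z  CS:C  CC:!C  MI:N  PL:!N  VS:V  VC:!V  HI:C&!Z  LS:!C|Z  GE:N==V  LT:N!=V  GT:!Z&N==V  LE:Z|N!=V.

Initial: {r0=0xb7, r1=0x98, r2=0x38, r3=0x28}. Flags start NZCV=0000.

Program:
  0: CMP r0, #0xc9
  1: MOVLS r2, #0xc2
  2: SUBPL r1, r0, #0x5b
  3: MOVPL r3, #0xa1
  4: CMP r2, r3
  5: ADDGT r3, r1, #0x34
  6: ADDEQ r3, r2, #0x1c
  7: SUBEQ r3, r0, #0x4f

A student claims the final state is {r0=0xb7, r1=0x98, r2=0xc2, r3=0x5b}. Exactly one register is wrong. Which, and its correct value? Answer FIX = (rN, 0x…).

FIX = (r3, 0x28)

[0] flags=1000 → (cmp)
[1] flags=1000 LS?T → r2=0xc2
[2] flags=1000 PL?F → skip
[3] flags=1000 PL?F → skip
[4] flags=1010 → (cmp)
[5] flags=1010 GT?F → skip
[6] flags=1010 EQ?F → skip
[7] flags=1010 EQ?F → skip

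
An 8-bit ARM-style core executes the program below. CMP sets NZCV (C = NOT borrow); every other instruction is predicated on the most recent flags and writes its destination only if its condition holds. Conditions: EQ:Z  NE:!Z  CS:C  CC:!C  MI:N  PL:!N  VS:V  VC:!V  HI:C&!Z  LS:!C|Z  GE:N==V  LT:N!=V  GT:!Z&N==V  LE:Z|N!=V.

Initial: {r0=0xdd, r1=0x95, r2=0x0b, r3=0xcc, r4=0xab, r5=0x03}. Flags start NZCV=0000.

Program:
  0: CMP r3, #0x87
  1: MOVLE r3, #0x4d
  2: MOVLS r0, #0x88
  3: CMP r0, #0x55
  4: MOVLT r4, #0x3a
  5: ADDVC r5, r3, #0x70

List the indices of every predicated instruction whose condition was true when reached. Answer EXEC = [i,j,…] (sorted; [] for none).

EXEC = [4,5]

[0] flags=0010 → (cmp)
[1] flags=0010 LE?F → skip
[2] flags=0010 LS?F → skip
[3] flags=1010 → (cmp)
[4] flags=1010 LT?T → r4=0x3a
[5] flags=1010 VC?T → r5=0x3c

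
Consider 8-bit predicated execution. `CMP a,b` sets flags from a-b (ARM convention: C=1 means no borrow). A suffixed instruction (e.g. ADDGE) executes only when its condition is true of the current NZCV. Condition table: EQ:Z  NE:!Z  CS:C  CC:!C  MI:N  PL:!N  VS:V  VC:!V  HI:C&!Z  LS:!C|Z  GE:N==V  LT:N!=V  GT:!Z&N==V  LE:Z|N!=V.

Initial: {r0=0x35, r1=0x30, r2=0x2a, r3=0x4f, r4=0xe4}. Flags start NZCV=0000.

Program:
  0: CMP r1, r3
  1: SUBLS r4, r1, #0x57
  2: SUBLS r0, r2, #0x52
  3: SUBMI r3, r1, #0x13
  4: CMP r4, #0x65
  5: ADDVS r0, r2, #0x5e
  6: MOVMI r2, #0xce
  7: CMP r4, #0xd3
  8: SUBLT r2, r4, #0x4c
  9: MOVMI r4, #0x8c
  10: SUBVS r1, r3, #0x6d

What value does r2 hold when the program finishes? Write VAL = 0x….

[0] flags=1000 → (cmp)
[1] flags=1000 LS?T → r4=0xd9
[2] flags=1000 LS?T → r0=0xd8
[3] flags=1000 MI?T → r3=0x1d
[4] flags=0011 → (cmp)
[5] flags=0011 VS?T → r0=0x88
[6] flags=0011 MI?F → skip
[7] flags=0010 → (cmp)
[8] flags=0010 LT?F → skip
[9] flags=0010 MI?F → skip
[10] flags=0010 VS?F → skip

VAL = 0x2a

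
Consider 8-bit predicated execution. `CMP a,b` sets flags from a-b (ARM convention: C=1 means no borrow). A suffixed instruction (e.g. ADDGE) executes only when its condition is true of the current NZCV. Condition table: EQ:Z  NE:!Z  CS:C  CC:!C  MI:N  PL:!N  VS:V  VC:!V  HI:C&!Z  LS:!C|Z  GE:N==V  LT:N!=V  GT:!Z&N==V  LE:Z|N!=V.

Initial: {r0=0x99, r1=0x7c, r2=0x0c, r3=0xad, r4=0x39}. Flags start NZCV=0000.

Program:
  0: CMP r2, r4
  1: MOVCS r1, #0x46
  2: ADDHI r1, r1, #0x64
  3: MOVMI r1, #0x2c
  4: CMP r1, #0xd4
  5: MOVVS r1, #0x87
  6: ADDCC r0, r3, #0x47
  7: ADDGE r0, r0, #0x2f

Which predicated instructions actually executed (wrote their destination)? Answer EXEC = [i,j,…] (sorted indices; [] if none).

[0] flags=1000 → (cmp)
[1] flags=1000 CS?F → skip
[2] flags=1000 HI?F → skip
[3] flags=1000 MI?T → r1=0x2c
[4] flags=0000 → (cmp)
[5] flags=0000 VS?F → skip
[6] flags=0000 CC?T → r0=0xf4
[7] flags=0000 GE?T → r0=0x23

EXEC = [3,6,7]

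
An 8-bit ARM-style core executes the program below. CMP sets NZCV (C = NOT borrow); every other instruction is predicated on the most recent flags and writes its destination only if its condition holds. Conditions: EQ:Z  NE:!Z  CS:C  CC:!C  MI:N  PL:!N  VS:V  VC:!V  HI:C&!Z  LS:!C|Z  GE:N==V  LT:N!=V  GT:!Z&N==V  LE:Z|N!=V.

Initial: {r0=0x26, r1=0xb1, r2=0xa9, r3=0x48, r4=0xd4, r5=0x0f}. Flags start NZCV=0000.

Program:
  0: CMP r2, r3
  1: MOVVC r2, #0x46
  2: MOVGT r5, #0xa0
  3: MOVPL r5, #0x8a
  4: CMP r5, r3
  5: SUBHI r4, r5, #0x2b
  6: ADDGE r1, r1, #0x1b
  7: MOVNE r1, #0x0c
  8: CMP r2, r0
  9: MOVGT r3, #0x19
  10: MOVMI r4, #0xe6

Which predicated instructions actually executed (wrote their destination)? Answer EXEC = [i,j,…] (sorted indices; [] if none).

0: ✓ CMP  NZCV=0011
1: · MOVVC
2: · MOVGT
3: ✓ MOVPL  r5←0x8a
4: ✓ CMP  NZCV=0011
5: ✓ SUBHI  r4←0x5f
6: · ADDGE
7: ✓ MOVNE  r1←0x0c
8: ✓ CMP  NZCV=1010
9: · MOVGT
10: ✓ MOVMI  r4←0xe6

EXEC = [3,5,7,10]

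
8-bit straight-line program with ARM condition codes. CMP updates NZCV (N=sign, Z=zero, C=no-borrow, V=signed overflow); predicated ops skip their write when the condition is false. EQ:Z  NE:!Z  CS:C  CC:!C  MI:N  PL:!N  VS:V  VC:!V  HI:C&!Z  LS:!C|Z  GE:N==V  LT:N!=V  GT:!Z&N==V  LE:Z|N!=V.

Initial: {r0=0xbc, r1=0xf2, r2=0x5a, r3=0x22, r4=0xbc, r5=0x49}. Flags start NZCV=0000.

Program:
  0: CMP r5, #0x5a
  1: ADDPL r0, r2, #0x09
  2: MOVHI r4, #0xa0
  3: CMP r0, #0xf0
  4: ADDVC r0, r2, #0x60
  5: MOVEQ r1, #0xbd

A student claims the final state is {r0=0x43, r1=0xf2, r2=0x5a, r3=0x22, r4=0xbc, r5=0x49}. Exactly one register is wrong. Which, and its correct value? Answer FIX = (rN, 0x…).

FIX = (r0, 0xba)

[0] flags=1000 → (cmp)
[1] flags=1000 PL?F → skip
[2] flags=1000 HI?F → skip
[3] flags=1000 → (cmp)
[4] flags=1000 VC?T → r0=0xba
[5] flags=1000 EQ?F → skip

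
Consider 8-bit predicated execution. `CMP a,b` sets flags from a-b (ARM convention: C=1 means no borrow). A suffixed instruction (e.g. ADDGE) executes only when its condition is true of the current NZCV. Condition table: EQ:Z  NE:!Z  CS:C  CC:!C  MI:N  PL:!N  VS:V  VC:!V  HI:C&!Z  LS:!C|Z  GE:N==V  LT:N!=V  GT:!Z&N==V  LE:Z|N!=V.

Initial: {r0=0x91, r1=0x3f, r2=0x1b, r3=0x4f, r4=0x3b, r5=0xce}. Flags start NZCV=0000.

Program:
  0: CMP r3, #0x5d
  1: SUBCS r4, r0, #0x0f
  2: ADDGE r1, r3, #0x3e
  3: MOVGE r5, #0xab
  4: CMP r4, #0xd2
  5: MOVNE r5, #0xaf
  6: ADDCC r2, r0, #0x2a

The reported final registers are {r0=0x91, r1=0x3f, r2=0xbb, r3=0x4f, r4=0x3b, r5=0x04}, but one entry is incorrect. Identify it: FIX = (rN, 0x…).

FIX = (r5, 0xaf)

0: ✓ CMP  NZCV=1000
1: · SUBCS
2: · ADDGE
3: · MOVGE
4: ✓ CMP  NZCV=0000
5: ✓ MOVNE  r5←0xaf
6: ✓ ADDCC  r2←0xbb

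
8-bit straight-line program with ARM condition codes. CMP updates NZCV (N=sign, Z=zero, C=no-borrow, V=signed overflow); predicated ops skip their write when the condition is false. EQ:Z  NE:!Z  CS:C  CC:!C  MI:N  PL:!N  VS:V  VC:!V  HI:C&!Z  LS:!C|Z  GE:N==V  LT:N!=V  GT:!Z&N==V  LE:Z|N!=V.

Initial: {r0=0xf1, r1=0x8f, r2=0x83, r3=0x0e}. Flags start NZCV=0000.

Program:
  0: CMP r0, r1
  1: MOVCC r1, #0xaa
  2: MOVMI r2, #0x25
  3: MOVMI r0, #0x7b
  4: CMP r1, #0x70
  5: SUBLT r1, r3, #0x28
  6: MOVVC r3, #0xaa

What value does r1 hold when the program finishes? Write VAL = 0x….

0: ✓ CMP  NZCV=0010
1: · MOVCC
2: · MOVMI
3: · MOVMI
4: ✓ CMP  NZCV=0011
5: ✓ SUBLT  r1←0xe6
6: · MOVVC

VAL = 0xe6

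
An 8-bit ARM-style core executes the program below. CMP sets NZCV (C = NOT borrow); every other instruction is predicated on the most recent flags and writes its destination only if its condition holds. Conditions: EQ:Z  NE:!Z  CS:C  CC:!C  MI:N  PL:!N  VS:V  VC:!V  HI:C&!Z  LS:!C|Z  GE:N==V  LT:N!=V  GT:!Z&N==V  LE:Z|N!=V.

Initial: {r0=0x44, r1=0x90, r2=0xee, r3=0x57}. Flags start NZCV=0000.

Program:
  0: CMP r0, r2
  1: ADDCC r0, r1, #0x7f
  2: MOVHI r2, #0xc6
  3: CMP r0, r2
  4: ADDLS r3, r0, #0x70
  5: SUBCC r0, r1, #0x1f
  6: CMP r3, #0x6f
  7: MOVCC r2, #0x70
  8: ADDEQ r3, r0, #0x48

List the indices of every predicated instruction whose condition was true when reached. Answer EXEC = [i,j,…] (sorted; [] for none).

EXEC = [1,4,5]

[0] flags=0000 → (cmp)
[1] flags=0000 CC?T → r0=0x0f
[2] flags=0000 HI?F → skip
[3] flags=0000 → (cmp)
[4] flags=0000 LS?T → r3=0x7f
[5] flags=0000 CC?T → r0=0x71
[6] flags=0010 → (cmp)
[7] flags=0010 CC?F → skip
[8] flags=0010 EQ?F → skip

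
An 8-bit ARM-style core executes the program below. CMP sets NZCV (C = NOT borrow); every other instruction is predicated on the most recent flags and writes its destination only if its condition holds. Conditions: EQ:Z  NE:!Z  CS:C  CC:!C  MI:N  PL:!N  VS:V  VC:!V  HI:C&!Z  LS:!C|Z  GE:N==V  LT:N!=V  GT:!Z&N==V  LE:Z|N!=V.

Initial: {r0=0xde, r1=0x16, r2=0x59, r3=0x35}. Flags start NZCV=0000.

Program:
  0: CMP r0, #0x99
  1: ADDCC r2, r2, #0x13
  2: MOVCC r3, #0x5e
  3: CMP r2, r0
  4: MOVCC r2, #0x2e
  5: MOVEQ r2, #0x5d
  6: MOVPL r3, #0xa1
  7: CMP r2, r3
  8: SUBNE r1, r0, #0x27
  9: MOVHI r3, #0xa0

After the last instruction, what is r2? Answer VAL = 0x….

VAL = 0x2e

0: ✓ CMP  NZCV=0010
1: · ADDCC
2: · MOVCC
3: ✓ CMP  NZCV=0000
4: ✓ MOVCC  r2←0x2e
5: · MOVEQ
6: ✓ MOVPL  r3←0xa1
7: ✓ CMP  NZCV=1001
8: ✓ SUBNE  r1←0xb7
9: · MOVHI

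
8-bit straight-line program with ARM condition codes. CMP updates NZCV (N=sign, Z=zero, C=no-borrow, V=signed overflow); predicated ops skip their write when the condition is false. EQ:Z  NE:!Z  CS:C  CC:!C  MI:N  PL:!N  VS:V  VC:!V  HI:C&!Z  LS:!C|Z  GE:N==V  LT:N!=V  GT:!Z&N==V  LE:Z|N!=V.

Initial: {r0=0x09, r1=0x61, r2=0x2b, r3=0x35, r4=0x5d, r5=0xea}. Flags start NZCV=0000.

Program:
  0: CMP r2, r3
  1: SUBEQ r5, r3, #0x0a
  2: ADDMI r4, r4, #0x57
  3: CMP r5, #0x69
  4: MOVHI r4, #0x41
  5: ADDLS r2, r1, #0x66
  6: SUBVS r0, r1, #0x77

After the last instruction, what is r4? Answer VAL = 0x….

VAL = 0x41

[0] flags=1000 → (cmp)
[1] flags=1000 EQ?F → skip
[2] flags=1000 MI?T → r4=0xb4
[3] flags=1010 → (cmp)
[4] flags=1010 HI?T → r4=0x41
[5] flags=1010 LS?F → skip
[6] flags=1010 VS?F → skip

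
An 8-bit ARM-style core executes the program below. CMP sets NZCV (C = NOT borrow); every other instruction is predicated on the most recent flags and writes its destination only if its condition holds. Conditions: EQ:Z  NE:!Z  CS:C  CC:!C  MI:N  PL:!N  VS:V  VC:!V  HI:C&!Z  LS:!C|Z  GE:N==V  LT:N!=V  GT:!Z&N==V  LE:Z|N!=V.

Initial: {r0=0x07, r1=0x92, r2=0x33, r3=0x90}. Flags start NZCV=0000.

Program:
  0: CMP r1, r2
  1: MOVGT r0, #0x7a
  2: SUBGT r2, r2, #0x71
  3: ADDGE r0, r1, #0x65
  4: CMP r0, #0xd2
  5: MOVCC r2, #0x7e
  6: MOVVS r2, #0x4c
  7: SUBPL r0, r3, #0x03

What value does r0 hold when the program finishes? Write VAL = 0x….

VAL = 0x8d

[0] flags=0011 → (cmp)
[1] flags=0011 GT?F → skip
[2] flags=0011 GT?F → skip
[3] flags=0011 GE?F → skip
[4] flags=0000 → (cmp)
[5] flags=0000 CC?T → r2=0x7e
[6] flags=0000 VS?F → skip
[7] flags=0000 PL?T → r0=0x8d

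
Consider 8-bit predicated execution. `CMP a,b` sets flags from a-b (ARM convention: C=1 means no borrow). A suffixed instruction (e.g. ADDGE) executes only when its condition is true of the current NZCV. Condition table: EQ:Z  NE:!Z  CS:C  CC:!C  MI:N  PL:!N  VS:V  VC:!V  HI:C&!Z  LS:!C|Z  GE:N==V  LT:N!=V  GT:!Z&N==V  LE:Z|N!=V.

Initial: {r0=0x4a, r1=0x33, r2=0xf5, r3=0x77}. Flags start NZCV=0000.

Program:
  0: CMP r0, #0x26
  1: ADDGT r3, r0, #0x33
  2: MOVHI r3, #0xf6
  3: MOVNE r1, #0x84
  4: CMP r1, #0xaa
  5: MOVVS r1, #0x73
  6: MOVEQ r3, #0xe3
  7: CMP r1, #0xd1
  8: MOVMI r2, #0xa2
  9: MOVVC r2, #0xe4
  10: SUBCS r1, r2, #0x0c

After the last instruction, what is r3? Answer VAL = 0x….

VAL = 0xf6

0: ✓ CMP  NZCV=0010
1: ✓ ADDGT  r3←0x7d
2: ✓ MOVHI  r3←0xf6
3: ✓ MOVNE  r1←0x84
4: ✓ CMP  NZCV=1000
5: · MOVVS
6: · MOVEQ
7: ✓ CMP  NZCV=1000
8: ✓ MOVMI  r2←0xa2
9: ✓ MOVVC  r2←0xe4
10: · SUBCS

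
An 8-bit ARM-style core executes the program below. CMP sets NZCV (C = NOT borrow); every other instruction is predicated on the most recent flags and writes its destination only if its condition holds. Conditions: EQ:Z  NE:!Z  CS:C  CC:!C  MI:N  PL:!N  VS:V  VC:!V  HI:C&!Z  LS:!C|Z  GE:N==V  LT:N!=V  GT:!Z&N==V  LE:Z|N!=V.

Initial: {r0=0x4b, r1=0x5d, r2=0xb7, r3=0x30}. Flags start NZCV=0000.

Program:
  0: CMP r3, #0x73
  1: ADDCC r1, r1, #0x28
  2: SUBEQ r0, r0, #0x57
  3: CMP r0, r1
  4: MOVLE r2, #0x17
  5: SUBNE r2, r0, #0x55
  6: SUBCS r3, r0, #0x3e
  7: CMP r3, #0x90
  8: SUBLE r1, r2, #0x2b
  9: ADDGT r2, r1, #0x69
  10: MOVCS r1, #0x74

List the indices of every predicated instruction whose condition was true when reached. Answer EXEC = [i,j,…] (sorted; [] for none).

EXEC = [1,5,9]

[0] flags=1000 → (cmp)
[1] flags=1000 CC?T → r1=0x85
[2] flags=1000 EQ?F → skip
[3] flags=1001 → (cmp)
[4] flags=1001 LE?F → skip
[5] flags=1001 NE?T → r2=0xf6
[6] flags=1001 CS?F → skip
[7] flags=1001 → (cmp)
[8] flags=1001 LE?F → skip
[9] flags=1001 GT?T → r2=0xee
[10] flags=1001 CS?F → skip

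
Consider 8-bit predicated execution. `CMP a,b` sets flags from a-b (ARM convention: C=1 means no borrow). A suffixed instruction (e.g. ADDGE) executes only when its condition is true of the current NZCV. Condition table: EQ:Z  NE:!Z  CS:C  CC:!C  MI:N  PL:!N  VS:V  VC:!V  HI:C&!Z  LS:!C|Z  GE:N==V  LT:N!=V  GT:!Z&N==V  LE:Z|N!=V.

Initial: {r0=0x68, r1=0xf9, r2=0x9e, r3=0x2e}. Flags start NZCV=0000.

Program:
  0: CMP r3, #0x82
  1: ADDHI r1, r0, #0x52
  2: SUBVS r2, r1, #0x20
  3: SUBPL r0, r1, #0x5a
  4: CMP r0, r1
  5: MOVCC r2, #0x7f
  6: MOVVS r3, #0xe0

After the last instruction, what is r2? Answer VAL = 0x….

VAL = 0x7f

0: ✓ CMP  NZCV=1001
1: · ADDHI
2: ✓ SUBVS  r2←0xd9
3: · SUBPL
4: ✓ CMP  NZCV=0000
5: ✓ MOVCC  r2←0x7f
6: · MOVVS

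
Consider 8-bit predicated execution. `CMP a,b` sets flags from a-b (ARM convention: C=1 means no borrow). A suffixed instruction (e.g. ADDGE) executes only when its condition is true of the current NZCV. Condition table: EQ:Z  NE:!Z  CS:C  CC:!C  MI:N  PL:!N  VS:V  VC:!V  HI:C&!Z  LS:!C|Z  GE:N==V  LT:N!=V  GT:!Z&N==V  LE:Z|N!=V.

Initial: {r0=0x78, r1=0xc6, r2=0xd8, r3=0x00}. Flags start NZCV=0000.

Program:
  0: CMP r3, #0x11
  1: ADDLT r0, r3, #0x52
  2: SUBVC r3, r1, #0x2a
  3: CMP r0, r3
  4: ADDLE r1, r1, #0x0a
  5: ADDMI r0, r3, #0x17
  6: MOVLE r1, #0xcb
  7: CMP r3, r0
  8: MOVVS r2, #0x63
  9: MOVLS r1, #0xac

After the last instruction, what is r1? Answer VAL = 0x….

VAL = 0xac

0: ✓ CMP  NZCV=1000
1: ✓ ADDLT  r0←0x52
2: ✓ SUBVC  r3←0x9c
3: ✓ CMP  NZCV=1001
4: · ADDLE
5: ✓ ADDMI  r0←0xb3
6: · MOVLE
7: ✓ CMP  NZCV=1000
8: · MOVVS
9: ✓ MOVLS  r1←0xac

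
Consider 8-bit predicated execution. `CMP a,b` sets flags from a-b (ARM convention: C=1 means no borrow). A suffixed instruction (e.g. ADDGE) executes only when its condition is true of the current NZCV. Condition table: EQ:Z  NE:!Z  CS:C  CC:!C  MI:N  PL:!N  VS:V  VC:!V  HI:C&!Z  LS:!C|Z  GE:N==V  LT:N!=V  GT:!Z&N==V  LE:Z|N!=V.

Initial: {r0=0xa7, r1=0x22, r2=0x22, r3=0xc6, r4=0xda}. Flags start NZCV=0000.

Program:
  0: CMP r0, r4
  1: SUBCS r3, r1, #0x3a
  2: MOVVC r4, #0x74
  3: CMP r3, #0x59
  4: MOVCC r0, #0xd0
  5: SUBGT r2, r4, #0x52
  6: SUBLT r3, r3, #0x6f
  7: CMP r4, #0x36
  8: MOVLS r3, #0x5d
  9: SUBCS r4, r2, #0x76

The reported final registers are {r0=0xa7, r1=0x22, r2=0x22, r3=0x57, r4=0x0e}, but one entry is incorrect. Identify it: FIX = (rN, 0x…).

FIX = (r4, 0xac)

[0] flags=1000 → (cmp)
[1] flags=1000 CS?F → skip
[2] flags=1000 VC?T → r4=0x74
[3] flags=0011 → (cmp)
[4] flags=0011 CC?F → skip
[5] flags=0011 GT?F → skip
[6] flags=0011 LT?T → r3=0x57
[7] flags=0010 → (cmp)
[8] flags=0010 LS?F → skip
[9] flags=0010 CS?T → r4=0xac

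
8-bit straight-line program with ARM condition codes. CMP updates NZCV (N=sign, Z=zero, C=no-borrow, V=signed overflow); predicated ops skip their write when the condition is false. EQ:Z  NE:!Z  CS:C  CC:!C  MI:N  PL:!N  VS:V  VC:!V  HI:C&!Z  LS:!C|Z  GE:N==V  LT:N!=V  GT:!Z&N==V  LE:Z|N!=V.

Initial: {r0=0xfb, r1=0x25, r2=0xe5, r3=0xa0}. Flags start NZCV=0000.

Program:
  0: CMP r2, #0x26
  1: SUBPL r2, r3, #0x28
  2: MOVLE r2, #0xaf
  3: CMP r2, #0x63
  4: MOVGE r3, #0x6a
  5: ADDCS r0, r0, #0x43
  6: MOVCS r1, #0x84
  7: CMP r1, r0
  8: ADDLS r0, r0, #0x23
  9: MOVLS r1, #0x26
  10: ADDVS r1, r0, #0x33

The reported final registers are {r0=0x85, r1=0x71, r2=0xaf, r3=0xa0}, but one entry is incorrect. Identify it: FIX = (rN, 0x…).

FIX = (r0, 0x3e)

[0] flags=1010 → (cmp)
[1] flags=1010 PL?F → skip
[2] flags=1010 LE?T → r2=0xaf
[3] flags=0011 → (cmp)
[4] flags=0011 GE?F → skip
[5] flags=0011 CS?T → r0=0x3e
[6] flags=0011 CS?T → r1=0x84
[7] flags=0011 → (cmp)
[8] flags=0011 LS?F → skip
[9] flags=0011 LS?F → skip
[10] flags=0011 VS?T → r1=0x71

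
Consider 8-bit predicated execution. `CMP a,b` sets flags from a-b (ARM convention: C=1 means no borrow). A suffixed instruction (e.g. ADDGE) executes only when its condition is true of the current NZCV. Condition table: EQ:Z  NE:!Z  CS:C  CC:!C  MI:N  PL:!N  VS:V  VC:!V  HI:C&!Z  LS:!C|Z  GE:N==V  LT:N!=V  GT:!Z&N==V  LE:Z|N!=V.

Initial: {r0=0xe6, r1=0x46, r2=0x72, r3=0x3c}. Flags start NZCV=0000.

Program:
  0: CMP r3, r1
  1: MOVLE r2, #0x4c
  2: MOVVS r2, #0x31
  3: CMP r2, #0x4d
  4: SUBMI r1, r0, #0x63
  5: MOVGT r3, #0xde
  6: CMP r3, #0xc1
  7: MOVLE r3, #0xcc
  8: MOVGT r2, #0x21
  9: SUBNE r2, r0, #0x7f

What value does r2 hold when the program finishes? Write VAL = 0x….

[0] flags=1000 → (cmp)
[1] flags=1000 LE?T → r2=0x4c
[2] flags=1000 VS?F → skip
[3] flags=1000 → (cmp)
[4] flags=1000 MI?T → r1=0x83
[5] flags=1000 GT?F → skip
[6] flags=0000 → (cmp)
[7] flags=0000 LE?F → skip
[8] flags=0000 GT?T → r2=0x21
[9] flags=0000 NE?T → r2=0x67

VAL = 0x67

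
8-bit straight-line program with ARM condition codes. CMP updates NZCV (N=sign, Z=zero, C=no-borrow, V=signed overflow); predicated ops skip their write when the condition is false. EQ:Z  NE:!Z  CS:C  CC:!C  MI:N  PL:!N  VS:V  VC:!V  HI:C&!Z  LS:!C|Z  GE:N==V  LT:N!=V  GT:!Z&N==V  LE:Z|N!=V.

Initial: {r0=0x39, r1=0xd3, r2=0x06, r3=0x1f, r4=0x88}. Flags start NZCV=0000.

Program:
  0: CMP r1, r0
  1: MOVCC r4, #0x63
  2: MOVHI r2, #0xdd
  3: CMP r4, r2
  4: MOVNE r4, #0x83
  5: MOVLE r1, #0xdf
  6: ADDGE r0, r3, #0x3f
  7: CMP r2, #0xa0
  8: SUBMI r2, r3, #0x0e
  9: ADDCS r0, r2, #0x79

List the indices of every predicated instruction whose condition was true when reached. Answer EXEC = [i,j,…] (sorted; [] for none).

0: ✓ CMP  NZCV=1010
1: · MOVCC
2: ✓ MOVHI  r2←0xdd
3: ✓ CMP  NZCV=1000
4: ✓ MOVNE  r4←0x83
5: ✓ MOVLE  r1←0xdf
6: · ADDGE
7: ✓ CMP  NZCV=0010
8: · SUBMI
9: ✓ ADDCS  r0←0x56

EXEC = [2,4,5,9]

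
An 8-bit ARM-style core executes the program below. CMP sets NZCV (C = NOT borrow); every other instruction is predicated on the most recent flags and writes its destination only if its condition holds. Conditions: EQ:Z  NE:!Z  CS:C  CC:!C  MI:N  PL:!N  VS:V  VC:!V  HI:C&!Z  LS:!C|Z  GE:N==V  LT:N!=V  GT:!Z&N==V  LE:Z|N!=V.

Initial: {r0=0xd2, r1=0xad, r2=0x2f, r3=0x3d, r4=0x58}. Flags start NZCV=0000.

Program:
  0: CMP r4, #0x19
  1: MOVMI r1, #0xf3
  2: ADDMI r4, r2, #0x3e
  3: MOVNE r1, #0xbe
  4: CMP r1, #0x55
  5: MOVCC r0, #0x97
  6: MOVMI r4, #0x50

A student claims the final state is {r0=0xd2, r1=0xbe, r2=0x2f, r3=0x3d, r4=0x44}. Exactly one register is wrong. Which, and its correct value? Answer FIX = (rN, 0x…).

[0] flags=0010 → (cmp)
[1] flags=0010 MI?F → skip
[2] flags=0010 MI?F → skip
[3] flags=0010 NE?T → r1=0xbe
[4] flags=0011 → (cmp)
[5] flags=0011 CC?F → skip
[6] flags=0011 MI?F → skip

FIX = (r4, 0x58)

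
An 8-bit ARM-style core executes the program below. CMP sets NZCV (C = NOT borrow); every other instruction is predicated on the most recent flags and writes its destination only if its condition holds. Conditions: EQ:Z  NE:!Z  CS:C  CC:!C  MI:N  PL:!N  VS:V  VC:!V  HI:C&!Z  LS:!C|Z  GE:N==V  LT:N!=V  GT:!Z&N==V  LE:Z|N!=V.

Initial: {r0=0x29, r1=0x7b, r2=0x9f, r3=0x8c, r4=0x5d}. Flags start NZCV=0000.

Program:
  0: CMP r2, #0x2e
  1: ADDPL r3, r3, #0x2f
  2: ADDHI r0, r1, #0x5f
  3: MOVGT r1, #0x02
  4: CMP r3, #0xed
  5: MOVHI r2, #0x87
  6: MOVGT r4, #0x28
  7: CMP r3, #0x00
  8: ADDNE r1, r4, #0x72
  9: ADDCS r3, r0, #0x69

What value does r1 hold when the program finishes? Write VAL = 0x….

0: ✓ CMP  NZCV=0011
1: ✓ ADDPL  r3←0xbb
2: ✓ ADDHI  r0←0xda
3: · MOVGT
4: ✓ CMP  NZCV=1000
5: · MOVHI
6: · MOVGT
7: ✓ CMP  NZCV=1010
8: ✓ ADDNE  r1←0xcf
9: ✓ ADDCS  r3←0x43

VAL = 0xcf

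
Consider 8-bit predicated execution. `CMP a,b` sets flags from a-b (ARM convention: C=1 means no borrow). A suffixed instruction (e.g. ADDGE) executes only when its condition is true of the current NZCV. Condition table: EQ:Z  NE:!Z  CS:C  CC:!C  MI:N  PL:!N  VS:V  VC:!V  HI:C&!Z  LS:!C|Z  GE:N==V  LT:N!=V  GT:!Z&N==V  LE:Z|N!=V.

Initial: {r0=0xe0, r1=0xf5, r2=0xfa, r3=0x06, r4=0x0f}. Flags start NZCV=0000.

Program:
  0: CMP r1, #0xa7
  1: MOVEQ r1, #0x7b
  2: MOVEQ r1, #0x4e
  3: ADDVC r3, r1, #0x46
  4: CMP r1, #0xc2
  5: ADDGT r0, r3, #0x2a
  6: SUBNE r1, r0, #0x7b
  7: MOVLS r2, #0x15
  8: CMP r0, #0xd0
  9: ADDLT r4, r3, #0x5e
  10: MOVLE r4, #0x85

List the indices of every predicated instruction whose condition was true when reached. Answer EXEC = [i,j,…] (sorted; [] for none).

[0] flags=0010 → (cmp)
[1] flags=0010 EQ?F → skip
[2] flags=0010 EQ?F → skip
[3] flags=0010 VC?T → r3=0x3b
[4] flags=0010 → (cmp)
[5] flags=0010 GT?T → r0=0x65
[6] flags=0010 NE?T → r1=0xea
[7] flags=0010 LS?F → skip
[8] flags=1001 → (cmp)
[9] flags=1001 LT?F → skip
[10] flags=1001 LE?F → skip

EXEC = [3,5,6]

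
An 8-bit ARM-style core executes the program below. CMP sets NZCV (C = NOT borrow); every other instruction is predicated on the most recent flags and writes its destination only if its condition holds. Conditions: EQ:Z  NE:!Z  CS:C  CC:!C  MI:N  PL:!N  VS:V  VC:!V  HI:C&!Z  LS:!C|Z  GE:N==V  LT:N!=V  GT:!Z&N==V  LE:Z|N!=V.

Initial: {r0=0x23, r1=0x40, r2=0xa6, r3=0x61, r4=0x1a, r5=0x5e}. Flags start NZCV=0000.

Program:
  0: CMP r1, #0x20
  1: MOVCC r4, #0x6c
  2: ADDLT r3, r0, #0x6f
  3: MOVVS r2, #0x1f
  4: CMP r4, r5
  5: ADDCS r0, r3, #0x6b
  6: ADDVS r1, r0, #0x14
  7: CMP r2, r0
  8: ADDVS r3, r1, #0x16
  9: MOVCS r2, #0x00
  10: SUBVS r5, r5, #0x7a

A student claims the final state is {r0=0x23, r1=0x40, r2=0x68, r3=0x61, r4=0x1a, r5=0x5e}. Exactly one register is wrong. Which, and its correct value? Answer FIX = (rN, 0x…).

[0] flags=0010 → (cmp)
[1] flags=0010 CC?F → skip
[2] flags=0010 LT?F → skip
[3] flags=0010 VS?F → skip
[4] flags=1000 → (cmp)
[5] flags=1000 CS?F → skip
[6] flags=1000 VS?F → skip
[7] flags=1010 → (cmp)
[8] flags=1010 VS?F → skip
[9] flags=1010 CS?T → r2=0x00
[10] flags=1010 VS?F → skip

FIX = (r2, 0x00)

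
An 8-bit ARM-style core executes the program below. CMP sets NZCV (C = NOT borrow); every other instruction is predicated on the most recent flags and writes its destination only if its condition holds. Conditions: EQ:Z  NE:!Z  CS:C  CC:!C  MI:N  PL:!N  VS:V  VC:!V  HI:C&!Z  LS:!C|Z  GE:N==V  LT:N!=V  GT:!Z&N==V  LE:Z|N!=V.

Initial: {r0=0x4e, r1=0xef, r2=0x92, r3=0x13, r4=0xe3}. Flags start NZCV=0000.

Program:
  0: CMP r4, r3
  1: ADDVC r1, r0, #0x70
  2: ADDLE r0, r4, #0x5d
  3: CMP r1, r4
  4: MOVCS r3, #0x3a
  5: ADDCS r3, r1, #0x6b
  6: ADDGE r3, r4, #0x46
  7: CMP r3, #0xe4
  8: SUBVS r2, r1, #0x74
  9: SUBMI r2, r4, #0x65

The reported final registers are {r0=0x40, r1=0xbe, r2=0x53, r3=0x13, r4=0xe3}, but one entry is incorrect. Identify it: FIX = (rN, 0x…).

FIX = (r2, 0x92)

[0] flags=1010 → (cmp)
[1] flags=1010 VC?T → r1=0xbe
[2] flags=1010 LE?T → r0=0x40
[3] flags=1000 → (cmp)
[4] flags=1000 CS?F → skip
[5] flags=1000 CS?F → skip
[6] flags=1000 GE?F → skip
[7] flags=0000 → (cmp)
[8] flags=0000 VS?F → skip
[9] flags=0000 MI?F → skip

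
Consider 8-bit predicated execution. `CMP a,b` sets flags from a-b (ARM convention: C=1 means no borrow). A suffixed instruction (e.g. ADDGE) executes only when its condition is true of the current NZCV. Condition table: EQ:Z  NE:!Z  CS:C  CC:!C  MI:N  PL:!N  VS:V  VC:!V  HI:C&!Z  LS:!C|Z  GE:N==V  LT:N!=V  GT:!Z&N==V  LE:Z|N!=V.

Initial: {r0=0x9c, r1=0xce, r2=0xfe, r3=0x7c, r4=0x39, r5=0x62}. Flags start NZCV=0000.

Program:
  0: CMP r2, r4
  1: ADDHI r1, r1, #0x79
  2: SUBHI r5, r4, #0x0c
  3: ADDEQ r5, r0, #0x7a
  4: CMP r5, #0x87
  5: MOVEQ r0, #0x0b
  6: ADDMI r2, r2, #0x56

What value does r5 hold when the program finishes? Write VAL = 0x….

[0] flags=1010 → (cmp)
[1] flags=1010 HI?T → r1=0x47
[2] flags=1010 HI?T → r5=0x2d
[3] flags=1010 EQ?F → skip
[4] flags=1001 → (cmp)
[5] flags=1001 EQ?F → skip
[6] flags=1001 MI?T → r2=0x54

VAL = 0x2d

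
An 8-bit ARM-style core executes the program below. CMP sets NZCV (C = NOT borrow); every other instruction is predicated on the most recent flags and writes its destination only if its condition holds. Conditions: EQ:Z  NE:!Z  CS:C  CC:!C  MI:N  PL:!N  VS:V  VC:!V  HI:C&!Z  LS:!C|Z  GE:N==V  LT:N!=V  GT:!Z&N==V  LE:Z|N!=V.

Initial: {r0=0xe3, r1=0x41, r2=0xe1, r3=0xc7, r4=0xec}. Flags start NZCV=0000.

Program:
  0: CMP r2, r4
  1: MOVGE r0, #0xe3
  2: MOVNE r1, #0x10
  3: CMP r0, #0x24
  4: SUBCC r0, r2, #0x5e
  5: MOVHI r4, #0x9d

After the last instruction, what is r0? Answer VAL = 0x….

0: ✓ CMP  NZCV=1000
1: · MOVGE
2: ✓ MOVNE  r1←0x10
3: ✓ CMP  NZCV=1010
4: · SUBCC
5: ✓ MOVHI  r4←0x9d

VAL = 0xe3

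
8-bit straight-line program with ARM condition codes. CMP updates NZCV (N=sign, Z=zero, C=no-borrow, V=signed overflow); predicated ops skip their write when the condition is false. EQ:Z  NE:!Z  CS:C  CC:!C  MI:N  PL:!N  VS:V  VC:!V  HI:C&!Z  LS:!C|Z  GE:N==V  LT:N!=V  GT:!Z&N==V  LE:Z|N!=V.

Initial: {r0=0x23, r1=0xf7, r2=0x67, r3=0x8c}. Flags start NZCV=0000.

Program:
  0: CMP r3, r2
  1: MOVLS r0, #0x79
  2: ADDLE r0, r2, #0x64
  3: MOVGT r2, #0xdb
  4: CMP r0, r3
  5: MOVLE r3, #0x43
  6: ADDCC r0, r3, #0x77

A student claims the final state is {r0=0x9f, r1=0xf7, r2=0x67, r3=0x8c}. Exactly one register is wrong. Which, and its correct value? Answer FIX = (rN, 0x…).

FIX = (r0, 0xcb)

0: ✓ CMP  NZCV=0011
1: · MOVLS
2: ✓ ADDLE  r0←0xcb
3: · MOVGT
4: ✓ CMP  NZCV=0010
5: · MOVLE
6: · ADDCC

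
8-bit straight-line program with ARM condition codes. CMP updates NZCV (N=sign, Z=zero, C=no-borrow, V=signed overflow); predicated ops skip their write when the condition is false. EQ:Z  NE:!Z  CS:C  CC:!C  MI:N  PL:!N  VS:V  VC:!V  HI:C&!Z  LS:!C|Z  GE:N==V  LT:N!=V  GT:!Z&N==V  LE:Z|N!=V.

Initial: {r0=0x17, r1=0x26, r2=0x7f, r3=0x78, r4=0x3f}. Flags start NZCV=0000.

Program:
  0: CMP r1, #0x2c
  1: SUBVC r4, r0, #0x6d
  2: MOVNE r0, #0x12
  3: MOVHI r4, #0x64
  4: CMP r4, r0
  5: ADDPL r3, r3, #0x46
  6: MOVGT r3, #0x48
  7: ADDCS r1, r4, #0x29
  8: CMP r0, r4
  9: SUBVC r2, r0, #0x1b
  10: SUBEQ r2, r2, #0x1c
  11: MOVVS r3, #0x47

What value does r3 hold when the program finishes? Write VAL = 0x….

[0] flags=1000 → (cmp)
[1] flags=1000 VC?T → r4=0xaa
[2] flags=1000 NE?T → r0=0x12
[3] flags=1000 HI?F → skip
[4] flags=1010 → (cmp)
[5] flags=1010 PL?F → skip
[6] flags=1010 GT?F → skip
[7] flags=1010 CS?T → r1=0xd3
[8] flags=0000 → (cmp)
[9] flags=0000 VC?T → r2=0xf7
[10] flags=0000 EQ?F → skip
[11] flags=0000 VS?F → skip

VAL = 0x78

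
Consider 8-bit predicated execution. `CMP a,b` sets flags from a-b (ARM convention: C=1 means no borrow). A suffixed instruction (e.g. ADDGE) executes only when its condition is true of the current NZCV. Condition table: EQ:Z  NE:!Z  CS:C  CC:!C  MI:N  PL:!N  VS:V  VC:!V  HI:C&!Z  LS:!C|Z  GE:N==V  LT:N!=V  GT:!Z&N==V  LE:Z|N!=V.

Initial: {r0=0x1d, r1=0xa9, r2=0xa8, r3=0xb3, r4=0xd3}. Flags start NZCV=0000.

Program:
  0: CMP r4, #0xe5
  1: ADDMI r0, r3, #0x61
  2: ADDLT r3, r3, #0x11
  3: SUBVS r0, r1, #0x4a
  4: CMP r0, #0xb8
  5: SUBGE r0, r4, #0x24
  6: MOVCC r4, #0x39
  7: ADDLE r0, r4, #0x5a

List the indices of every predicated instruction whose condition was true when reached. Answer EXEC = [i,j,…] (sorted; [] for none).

EXEC = [1,2,5,6]

[0] flags=1000 → (cmp)
[1] flags=1000 MI?T → r0=0x14
[2] flags=1000 LT?T → r3=0xc4
[3] flags=1000 VS?F → skip
[4] flags=0000 → (cmp)
[5] flags=0000 GE?T → r0=0xaf
[6] flags=0000 CC?T → r4=0x39
[7] flags=0000 LE?F → skip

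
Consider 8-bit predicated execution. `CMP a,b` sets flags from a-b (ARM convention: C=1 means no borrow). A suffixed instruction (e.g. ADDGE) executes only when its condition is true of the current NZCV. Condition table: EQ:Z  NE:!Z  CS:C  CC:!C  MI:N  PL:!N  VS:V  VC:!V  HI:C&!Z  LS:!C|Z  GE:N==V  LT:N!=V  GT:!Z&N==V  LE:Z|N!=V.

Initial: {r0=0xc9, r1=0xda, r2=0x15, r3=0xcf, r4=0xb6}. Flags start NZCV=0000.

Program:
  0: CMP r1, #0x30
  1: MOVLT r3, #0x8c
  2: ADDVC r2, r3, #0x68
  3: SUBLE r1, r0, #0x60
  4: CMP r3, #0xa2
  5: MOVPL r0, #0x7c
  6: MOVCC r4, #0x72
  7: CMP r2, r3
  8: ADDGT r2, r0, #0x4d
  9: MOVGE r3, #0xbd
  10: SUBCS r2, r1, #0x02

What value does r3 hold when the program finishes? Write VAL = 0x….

[0] flags=1010 → (cmp)
[1] flags=1010 LT?T → r3=0x8c
[2] flags=1010 VC?T → r2=0xf4
[3] flags=1010 LE?T → r1=0x69
[4] flags=1000 → (cmp)
[5] flags=1000 PL?F → skip
[6] flags=1000 CC?T → r4=0x72
[7] flags=0010 → (cmp)
[8] flags=0010 GT?T → r2=0x16
[9] flags=0010 GE?T → r3=0xbd
[10] flags=0010 CS?T → r2=0x67

VAL = 0xbd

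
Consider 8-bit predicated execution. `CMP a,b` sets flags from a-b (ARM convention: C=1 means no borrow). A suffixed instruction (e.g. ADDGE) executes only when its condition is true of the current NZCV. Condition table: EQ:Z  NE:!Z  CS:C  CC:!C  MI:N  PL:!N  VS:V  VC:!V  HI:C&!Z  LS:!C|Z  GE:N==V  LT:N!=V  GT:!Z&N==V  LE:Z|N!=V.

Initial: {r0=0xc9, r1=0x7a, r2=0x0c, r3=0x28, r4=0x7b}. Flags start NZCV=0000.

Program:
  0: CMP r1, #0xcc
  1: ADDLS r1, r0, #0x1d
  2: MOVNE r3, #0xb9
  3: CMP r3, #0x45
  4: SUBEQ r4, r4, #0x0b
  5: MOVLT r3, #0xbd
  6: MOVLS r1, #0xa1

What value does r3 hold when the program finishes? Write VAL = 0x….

[0] flags=1001 → (cmp)
[1] flags=1001 LS?T → r1=0xe6
[2] flags=1001 NE?T → r3=0xb9
[3] flags=0011 → (cmp)
[4] flags=0011 EQ?F → skip
[5] flags=0011 LT?T → r3=0xbd
[6] flags=0011 LS?F → skip

VAL = 0xbd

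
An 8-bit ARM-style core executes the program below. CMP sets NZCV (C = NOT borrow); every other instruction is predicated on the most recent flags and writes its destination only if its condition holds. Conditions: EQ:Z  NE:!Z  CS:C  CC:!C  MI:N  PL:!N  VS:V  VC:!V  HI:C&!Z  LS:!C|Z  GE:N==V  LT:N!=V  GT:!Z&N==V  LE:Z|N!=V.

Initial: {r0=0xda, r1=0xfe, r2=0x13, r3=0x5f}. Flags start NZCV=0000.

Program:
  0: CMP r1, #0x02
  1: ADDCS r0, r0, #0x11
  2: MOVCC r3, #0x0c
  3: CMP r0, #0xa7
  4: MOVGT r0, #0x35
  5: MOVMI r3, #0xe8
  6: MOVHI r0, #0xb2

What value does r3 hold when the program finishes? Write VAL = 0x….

0: ✓ CMP  NZCV=1010
1: ✓ ADDCS  r0←0xeb
2: · MOVCC
3: ✓ CMP  NZCV=0010
4: ✓ MOVGT  r0←0x35
5: · MOVMI
6: ✓ MOVHI  r0←0xb2

VAL = 0x5f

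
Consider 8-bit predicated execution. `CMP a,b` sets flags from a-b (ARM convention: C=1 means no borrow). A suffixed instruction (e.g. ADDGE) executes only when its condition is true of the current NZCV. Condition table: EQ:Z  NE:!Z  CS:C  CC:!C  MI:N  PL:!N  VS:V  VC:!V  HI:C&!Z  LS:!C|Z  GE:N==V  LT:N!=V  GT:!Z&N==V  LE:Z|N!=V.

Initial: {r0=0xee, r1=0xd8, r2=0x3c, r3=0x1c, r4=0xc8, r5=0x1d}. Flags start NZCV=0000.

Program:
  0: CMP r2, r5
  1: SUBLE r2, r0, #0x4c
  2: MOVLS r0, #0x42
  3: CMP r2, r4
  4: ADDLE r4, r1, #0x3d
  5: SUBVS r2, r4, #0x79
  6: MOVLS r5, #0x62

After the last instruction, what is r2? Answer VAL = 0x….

VAL = 0x3c

[0] flags=0010 → (cmp)
[1] flags=0010 LE?F → skip
[2] flags=0010 LS?F → skip
[3] flags=0000 → (cmp)
[4] flags=0000 LE?F → skip
[5] flags=0000 VS?F → skip
[6] flags=0000 LS?T → r5=0x62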